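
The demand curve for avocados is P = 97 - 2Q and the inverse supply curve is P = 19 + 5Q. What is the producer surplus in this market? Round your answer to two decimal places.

Set 97 - 2Q = 19 + 5Q, which gives 78 = 7Q, so Q* = 11.1429 and P* = 97 - 2(11.1429) = 74.7143.
PS is the area between P* and the supply curve from 0 to Q*: (1/2)(11.1429)(55.7143) = 310.4082.

310.41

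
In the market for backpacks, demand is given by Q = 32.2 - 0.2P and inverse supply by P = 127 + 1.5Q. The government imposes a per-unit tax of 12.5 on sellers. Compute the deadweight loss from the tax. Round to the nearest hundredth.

Rewriting demand in inverse form: P = 161 - 5Q.
Without the tax, 161 - 5Q = 127 + 1.5Q so Q* = 5.2308 and P* = 134.8462.
A tax on sellers shifts supply up by 12.5: 161 - 5Q = 127 + 1.5Q + 12.5, so Q_t = 3.3077. Buyers pay P_b = 144.4615; sellers receive P_s = P_b - 12.5 = 131.9615.
The welfare triangle lost has base Q* - Q_t = 1.9231 and height t = 12.5, so DWL = (1/2)(1.9231)(12.5) = 12.0192.

12.02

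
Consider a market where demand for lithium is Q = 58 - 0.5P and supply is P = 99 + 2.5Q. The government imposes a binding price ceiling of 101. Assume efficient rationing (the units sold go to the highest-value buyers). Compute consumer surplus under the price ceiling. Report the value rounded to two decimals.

Rewriting demand in inverse form: P = 116 - 2Q.
Without the control, 116 - 2Q = 99 + 2.5Q so Q* = 3.7778 and P* = 108.4444.
At the ceiling price 101, quantity supplied is (101 - 99)/2.5 = 0.8; supply is the short side, so Q = 0.8 trades at P = 101.
The demand price at Q = 0.8 is 114.4. CS is the trapezoid between demand and 101 over [0, 0.8]: (1/2)[(116 - 101) + (114.4 - 101)](0.8) = 11.36.

11.36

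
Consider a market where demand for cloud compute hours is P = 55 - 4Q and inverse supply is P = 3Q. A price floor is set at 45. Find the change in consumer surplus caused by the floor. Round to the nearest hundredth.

-110.97

Without the control, 55 - 4Q = 3Q so Q* = 7.8571 and P* = 23.5714.
At the floor price 45, quantity demanded is (55 - 45)/4 = 2.5; demand is the short side, so Q = 2.5 trades at P = 45.
CS goes from (1/2)(7.8571)(31.4286) = 123.4694 to 12.5 (computed as (55 - 45)(2.5) - (1/2)(4)(2.5)^2), a change of -110.9694.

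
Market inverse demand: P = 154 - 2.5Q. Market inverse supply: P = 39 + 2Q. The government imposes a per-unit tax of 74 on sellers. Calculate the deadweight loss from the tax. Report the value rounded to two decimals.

608.44

Pre-tax equilibrium: 154 - 2.5Q = 39 + 2Q gives Q* = 25.5556, P* = 90.1111.
With the tax, sellers need 74 more per unit: 154 - 2.5Q = 39 + 2Q + 74, so Q_t = 9.1111. Buyers pay P_b = 131.2222; sellers receive P_s = P_b - 74 = 57.2222.
Deadweight loss is the triangle between the curves from Q_t to Q*: (1/2)(25.5556 - 9.1111)(74) = 608.4444.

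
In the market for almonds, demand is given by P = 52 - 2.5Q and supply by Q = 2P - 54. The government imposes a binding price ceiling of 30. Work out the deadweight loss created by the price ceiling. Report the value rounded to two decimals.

8.17

Rewriting supply in inverse form: P = 27 + 0.5Q.
Free-market equilibrium: 52 - 2.5Q = 27 + 0.5Q gives Q* = 8.3333, P* = 31.1667.
At the ceiling price 30, quantity supplied is (30 - 27)/0.5 = 6; supply is the short side, so Q = 6 trades at P = 30.
At Q = 6 the demand price is 37 and the supply price is 30. Deadweight loss is the triangle between the curves from 6 to 8.3333: (1/2)(37 - 30)(8.3333 - 6) = 8.1667.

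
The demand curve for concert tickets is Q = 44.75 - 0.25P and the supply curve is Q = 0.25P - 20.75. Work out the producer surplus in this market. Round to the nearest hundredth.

Rewriting demand in inverse form: P = 179 - 4Q.
Rewriting supply in inverse form: P = 83 + 4Q.
Equilibrium: 179 - 4Q = 83 + 4Q, so Q* = 12 and P* = 131.
The supply curve's price intercept is 83, so PS = (1/2)(Q*)(P* - 83) = (1/2)(12)(48) = 288.

288.00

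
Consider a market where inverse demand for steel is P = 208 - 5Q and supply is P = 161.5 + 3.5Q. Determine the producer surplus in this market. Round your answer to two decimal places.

52.37

Set 208 - 5Q = 161.5 + 3.5Q, which gives 46.5 = 8.5Q, so Q* = 5.4706 and P* = 208 - 5(5.4706) = 180.6471.
The supply curve's price intercept is 161.5, so PS = (1/2)(Q*)(P* - 161.5) = (1/2)(5.4706)(19.1471) = 52.3728.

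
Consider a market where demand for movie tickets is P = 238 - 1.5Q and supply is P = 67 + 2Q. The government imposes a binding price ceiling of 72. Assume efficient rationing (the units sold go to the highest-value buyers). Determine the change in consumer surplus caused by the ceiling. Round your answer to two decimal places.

-1379.95

Without the control, 238 - 1.5Q = 67 + 2Q so Q* = 48.8571 and P* = 164.7143.
At P = 72, sellers supply (72 - 67)/2 = 2.5 while buyers want more, so the quantity traded is 2.5 at price 72.
CS goes from (1/2)(48.8571)(73.2857) = 1790.2653 to 410.3125 (computed as (238 - 72)(2.5) - (1/2)(1.5)(2.5)^2), a change of -1379.9528.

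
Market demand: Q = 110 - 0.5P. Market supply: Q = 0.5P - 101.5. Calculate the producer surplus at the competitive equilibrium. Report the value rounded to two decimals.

18.06

Rewriting demand in inverse form: P = 220 - 2Q.
Rewriting supply in inverse form: P = 203 + 2Q.
Equilibrium: 220 - 2Q = 203 + 2Q, so Q* = 4.25 and P* = 211.5.
The supply curve's price intercept is 203, so PS = (1/2)(Q*)(P* - 203) = (1/2)(4.25)(8.5) = 18.0625.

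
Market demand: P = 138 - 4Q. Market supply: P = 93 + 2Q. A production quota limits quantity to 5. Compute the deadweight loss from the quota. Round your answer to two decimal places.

18.75

Without the quota, 138 - 4Q = 93 + 2Q gives Q* = 7.5.
At Q = 5 the demand price is 138 - 4(5) = 118 and the supply price is 93 + 2(5) = 103.
Deadweight loss is the triangle between the curves from 5 to 7.5: (1/2)(118 - 103)(7.5 - 5) = 18.75.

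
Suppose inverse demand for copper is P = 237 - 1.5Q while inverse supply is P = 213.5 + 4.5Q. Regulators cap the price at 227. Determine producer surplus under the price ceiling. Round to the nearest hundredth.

20.25

Free-market equilibrium: 237 - 1.5Q = 213.5 + 4.5Q gives Q* = 3.9167, P* = 231.125.
At the ceiling price 227, quantity supplied is (227 - 213.5)/4.5 = 3; supply is the short side, so Q = 3 trades at P = 227.
PS is the triangle above supply below 227: (1/2)(3)(227 - 213.5) = 20.25.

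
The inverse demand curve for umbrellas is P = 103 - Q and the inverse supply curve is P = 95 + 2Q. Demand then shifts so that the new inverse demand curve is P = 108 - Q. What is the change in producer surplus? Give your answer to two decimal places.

Initial equilibrium: Q_0 = 2.6667, P_0 = 100.3333; CS_0 = (1/2)(2.6667)(2.6667) = 3.5556, PS_0 = (1/2)(2.6667)(5.3333) = 7.1111.
New equilibrium: 108 - Q = 95 + 2Q gives Q_1 = 4.3333, P_1 = 103.6667; CS_1 = 9.3889, PS_1 = 18.7778.
Change in producer surplus = 18.7778 - 7.1111 = 11.6667.

11.67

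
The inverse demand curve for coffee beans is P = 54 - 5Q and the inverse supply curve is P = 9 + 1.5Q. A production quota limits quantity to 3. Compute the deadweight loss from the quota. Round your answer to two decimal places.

Unrestricted equilibrium: Q* = (54 - 9)/(5 + 1.5) = 6.9231.
At Q = 3 the demand price is 54 - 5(3) = 39 and the supply price is 9 + 1.5(3) = 13.5.
Deadweight loss is the triangle between the curves from 3 to 6.9231: (1/2)(39 - 13.5)(6.9231 - 3) = 50.0192.

50.02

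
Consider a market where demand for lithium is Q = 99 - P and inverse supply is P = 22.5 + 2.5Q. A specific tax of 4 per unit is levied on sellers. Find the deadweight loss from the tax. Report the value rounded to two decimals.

2.29

Rewriting demand in inverse form: P = 99 - Q.
Without the tax, 99 - Q = 22.5 + 2.5Q so Q* = 21.8571 and P* = 77.1429.
A tax on sellers shifts supply up by 4: 99 - Q = 22.5 + 2.5Q + 4, so Q_t = 20.7143. Buyers pay P_b = 78.2857; sellers receive P_s = P_b - 4 = 74.2857.
The welfare triangle lost has base Q* - Q_t = 1.1429 and height t = 4, so DWL = (1/2)(1.1429)(4) = 2.2857.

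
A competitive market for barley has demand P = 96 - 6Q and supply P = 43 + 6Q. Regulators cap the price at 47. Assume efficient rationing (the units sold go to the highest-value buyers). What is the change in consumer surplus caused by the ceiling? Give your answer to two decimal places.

Free-market equilibrium: 96 - 6Q = 43 + 6Q gives Q* = 4.4167, P* = 69.5.
At the ceiling price 47, quantity supplied is (47 - 43)/6 = 0.6667; supply is the short side, so Q = 0.6667 trades at P = 47.
CS goes from (1/2)(4.4167)(26.5) = 58.5208 to 31.3333 (computed as (96 - 47)(0.6667) - (1/2)(6)(0.6667)^2), a change of -27.1875.

-27.19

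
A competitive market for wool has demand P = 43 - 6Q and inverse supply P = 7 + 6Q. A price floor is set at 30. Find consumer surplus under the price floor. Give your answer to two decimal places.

14.08

Free-market equilibrium: 43 - 6Q = 7 + 6Q gives Q* = 3, P* = 25.
At the floor price 30, quantity demanded is (43 - 30)/6 = 2.1667; demand is the short side, so Q = 2.1667 trades at P = 30.
CS is the triangle under demand above 30: (1/2)(2.1667)(43 - 30) = 14.0833.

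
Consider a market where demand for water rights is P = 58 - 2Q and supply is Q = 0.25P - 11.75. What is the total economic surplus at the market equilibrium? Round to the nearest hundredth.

10.08

Rewriting supply in inverse form: P = 47 + 4Q.
Setting demand equal to supply, 11 = 6Q, so Q* = 1.8333 and P* = 54.3333.
CS = (1/2)(1.8333)(3.6667) = 3.3611 and PS = (1/2)(1.8333)(7.3333) = 6.7222, so total surplus = 10.0833.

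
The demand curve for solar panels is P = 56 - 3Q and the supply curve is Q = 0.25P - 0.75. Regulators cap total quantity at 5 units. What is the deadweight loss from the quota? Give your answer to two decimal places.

23.14

Rewriting supply in inverse form: P = 3 + 4Q.
Without the quota, 56 - 3Q = 3 + 4Q gives Q* = 7.5714.
At Q = 5 the demand price is 56 - 3(5) = 41 and the supply price is 3 + 4(5) = 23.
Deadweight loss is the triangle between the curves from 5 to 7.5714: (1/2)(41 - 23)(7.5714 - 5) = 23.1429.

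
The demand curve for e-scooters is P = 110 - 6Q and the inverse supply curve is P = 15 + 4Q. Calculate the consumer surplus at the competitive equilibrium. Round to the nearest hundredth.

Set 110 - 6Q = 15 + 4Q, which gives 95 = 10Q, so Q* = 9.5 and P* = 110 - 6(9.5) = 53.
Consumer surplus is the triangle under demand above P*: (1/2)(9.5)(110 - 53) = (1/2)(9.5)(57) = 270.75.

270.75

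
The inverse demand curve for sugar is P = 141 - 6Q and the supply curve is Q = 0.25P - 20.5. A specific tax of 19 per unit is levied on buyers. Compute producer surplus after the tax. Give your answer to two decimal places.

32.00

Rewriting supply in inverse form: P = 82 + 4Q.
Without the tax, 141 - 6Q = 82 + 4Q so Q* = 5.9 and P* = 105.6.
With the tax, buyers' net willingness to pay falls by 19: (141 - 19) - 6Q = 82 + 4Q, so Q_t = 4. Buyers pay P_b = 117; sellers receive P_s = P_b - 19 = 98.
PS = (1/2)(Q_t)(P_s - 82) = (1/2)(4)(16) = 32.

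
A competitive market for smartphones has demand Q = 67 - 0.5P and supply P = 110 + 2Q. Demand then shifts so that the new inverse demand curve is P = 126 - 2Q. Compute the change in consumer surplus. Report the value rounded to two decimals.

Rewriting demand in inverse form: P = 134 - 2Q.
Initial equilibrium: Q_0 = 6, P_0 = 122; CS_0 = (1/2)(6)(12) = 36, PS_0 = (1/2)(6)(12) = 36.
New equilibrium: 126 - 2Q = 110 + 2Q gives Q_1 = 4, P_1 = 118; CS_1 = 16, PS_1 = 16.
Change in consumer surplus = 16 - 36 = -20.

-20.00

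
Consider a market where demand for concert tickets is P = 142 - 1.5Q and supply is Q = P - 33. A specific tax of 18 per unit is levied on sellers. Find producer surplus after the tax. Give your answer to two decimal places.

662.48

Rewriting supply in inverse form: P = 33 + Q.
Pre-tax equilibrium: 142 - 1.5Q = 33 + Q gives Q* = 43.6, P* = 76.6.
A tax on sellers shifts supply up by 18: 142 - 1.5Q = 33 + Q + 18, so Q_t = 36.4. Buyers pay P_b = 87.4; sellers receive P_s = P_b - 18 = 69.4.
PS = (1/2)(Q_t)(P_s - 33) = (1/2)(36.4)(36.4) = 662.48.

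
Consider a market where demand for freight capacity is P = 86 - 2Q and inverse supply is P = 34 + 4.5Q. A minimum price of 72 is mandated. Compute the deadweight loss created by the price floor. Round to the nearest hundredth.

Without the control, 86 - 2Q = 34 + 4.5Q so Q* = 8 and P* = 70.
At the floor price 72, quantity demanded is (86 - 72)/2 = 7; demand is the short side, so Q = 7 trades at P = 72.
At Q = 7 the demand price is 72 and the supply price is 65.5. Deadweight loss is the triangle between the curves from 7 to 8: (1/2)(72 - 65.5)(8 - 7) = 3.25.

3.25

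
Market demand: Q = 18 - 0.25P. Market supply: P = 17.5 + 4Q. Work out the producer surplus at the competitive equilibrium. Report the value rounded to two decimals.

92.82

Rewriting demand in inverse form: P = 72 - 4Q.
Setting demand equal to supply, 54.5 = 8Q, so Q* = 6.8125 and P* = 44.75.
Producer surplus is the triangle above supply below P*: (1/2)(6.8125)(44.75 - 17.5) = (1/2)(6.8125)(27.25) = 92.8203.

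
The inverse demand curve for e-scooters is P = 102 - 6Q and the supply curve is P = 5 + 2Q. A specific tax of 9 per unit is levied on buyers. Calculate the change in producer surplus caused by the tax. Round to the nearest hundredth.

-26.02

Without the tax, 102 - 6Q = 5 + 2Q so Q* = 12.125 and P* = 29.25.
With the tax, buyers' net willingness to pay falls by 9: (102 - 9) - 6Q = 5 + 2Q, so Q_t = 11. Buyers pay P_b = 36; sellers receive P_s = P_b - 9 = 27.
PS falls from (1/2)(12.125)(24.25) = 147.0156 to (1/2)(11)(22) = 121, a change of -26.0156.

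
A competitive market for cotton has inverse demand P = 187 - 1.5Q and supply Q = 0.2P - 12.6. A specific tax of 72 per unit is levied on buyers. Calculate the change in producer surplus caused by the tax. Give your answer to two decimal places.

-749.82

Rewriting supply in inverse form: P = 63 + 5Q.
Pre-tax equilibrium: 187 - 1.5Q = 63 + 5Q gives Q* = 19.0769, P* = 158.3846.
A tax on buyers shifts demand down by 72: (187 - 72) - 1.5Q = 63 + 5Q, so Q_t = 8. Buyers pay P_b = 175; sellers receive P_s = P_b - 72 = 103.
Producers lose the trapezoid between P_s and P* out to Q_t plus the triangle from Q_t to Q*: change in PS = 160 - 909.8225 = -749.8225.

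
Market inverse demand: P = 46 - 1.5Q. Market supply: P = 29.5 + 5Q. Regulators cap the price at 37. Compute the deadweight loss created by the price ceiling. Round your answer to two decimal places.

Free-market equilibrium: 46 - 1.5Q = 29.5 + 5Q gives Q* = 2.5385, P* = 42.1923.
At P = 37, sellers supply (37 - 29.5)/5 = 1.5 while buyers want more, so the quantity traded is 1.5 at price 37.
At Q = 1.5 the demand price is 43.75 and the supply price is 37. Deadweight loss is the triangle between the curves from 1.5 to 2.5385: (1/2)(43.75 - 37)(2.5385 - 1.5) = 3.5048.

3.50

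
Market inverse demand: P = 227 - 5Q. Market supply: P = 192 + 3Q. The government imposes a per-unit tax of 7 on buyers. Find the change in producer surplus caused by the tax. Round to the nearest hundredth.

Pre-tax equilibrium: 227 - 5Q = 192 + 3Q gives Q* = 4.375, P* = 205.125.
With the tax, buyers' net willingness to pay falls by 7: (227 - 7) - 5Q = 192 + 3Q, so Q_t = 3.5. Buyers pay P_b = 209.5; sellers receive P_s = P_b - 7 = 202.5.
PS falls from (1/2)(4.375)(13.125) = 28.7109 to (1/2)(3.5)(10.5) = 18.375, a change of -10.3359.

-10.34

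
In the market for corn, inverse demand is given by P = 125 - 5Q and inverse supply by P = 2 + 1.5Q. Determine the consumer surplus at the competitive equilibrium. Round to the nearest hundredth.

Setting demand equal to supply, 123 = 6.5Q, so Q* = 18.9231 and P* = 30.3846.
CS is the area between the demand curve and P* from 0 to Q*: (1/2)(18.9231)(94.6154) = 895.2071.

895.21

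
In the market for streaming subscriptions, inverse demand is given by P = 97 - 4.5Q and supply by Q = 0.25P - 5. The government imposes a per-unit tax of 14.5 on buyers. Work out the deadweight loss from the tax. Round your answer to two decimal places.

Rewriting supply in inverse form: P = 20 + 4Q.
Without the tax, 97 - 4.5Q = 20 + 4Q so Q* = 9.0588 and P* = 56.2353.
With the tax, buyers' net willingness to pay falls by 14.5: (97 - 14.5) - 4.5Q = 20 + 4Q, so Q_t = 7.3529. Buyers pay P_b = 63.9118; sellers receive P_s = P_b - 14.5 = 49.4118.
Deadweight loss is the triangle between the curves from Q_t to Q*: (1/2)(9.0588 - 7.3529)(14.5) = 12.3676.

12.37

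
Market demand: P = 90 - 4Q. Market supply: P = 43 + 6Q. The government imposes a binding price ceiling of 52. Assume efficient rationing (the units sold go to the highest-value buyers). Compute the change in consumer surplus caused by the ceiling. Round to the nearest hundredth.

Free-market equilibrium: 90 - 4Q = 43 + 6Q gives Q* = 4.7, P* = 71.2.
At the ceiling price 52, quantity supplied is (52 - 43)/6 = 1.5; supply is the short side, so Q = 1.5 trades at P = 52.
CS goes from (1/2)(4.7)(18.8) = 44.18 to 52.5 (computed as (90 - 52)(1.5) - (1/2)(4)(1.5)^2), a change of 8.32.

8.32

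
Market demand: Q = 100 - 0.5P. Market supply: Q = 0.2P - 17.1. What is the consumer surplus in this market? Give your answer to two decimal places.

267.56

Rewriting demand in inverse form: P = 200 - 2Q.
Rewriting supply in inverse form: P = 85.5 + 5Q.
Equilibrium: 200 - 2Q = 85.5 + 5Q, so Q* = 16.3571 and P* = 167.2857.
Consumer surplus is the triangle under demand above P*: (1/2)(16.3571)(200 - 167.2857) = (1/2)(16.3571)(32.7143) = 267.5561.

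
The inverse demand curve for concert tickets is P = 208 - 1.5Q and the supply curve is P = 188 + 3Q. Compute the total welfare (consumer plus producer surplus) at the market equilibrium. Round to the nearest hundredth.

Equilibrium: 208 - 1.5Q = 188 + 3Q, so Q* = 4.4444 and P* = 201.3333.
CS = (1/2)(4.4444)(6.6667) = 14.8148 and PS = (1/2)(4.4444)(13.3333) = 29.6296, so total surplus = 44.4444.

44.44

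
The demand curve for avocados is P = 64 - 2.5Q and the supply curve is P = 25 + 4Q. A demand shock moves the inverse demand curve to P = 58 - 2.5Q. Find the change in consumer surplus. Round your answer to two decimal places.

-12.78

Initial equilibrium: Q_0 = 6, P_0 = 49; CS_0 = (1/2)(6)(15) = 45, PS_0 = (1/2)(6)(24) = 72.
New equilibrium: 58 - 2.5Q = 25 + 4Q gives Q_1 = 5.0769, P_1 = 45.3077; CS_1 = 32.2189, PS_1 = 51.5503.
Change in consumer surplus = 32.2189 - 45 = -12.7811.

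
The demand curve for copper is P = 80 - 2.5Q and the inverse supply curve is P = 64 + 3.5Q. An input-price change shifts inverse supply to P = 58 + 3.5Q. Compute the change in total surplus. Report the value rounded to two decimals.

Initial equilibrium: Q_0 = 2.6667, P_0 = 73.3333; CS_0 = (1/2)(2.6667)(6.6667) = 8.8889, PS_0 = (1/2)(2.6667)(9.3333) = 12.4444.
New equilibrium: 80 - 2.5Q = 58 + 3.5Q gives Q_1 = 3.6667, P_1 = 70.8333; CS_1 = 16.8056, PS_1 = 23.5278.
Change in total surplus = (16.8056 + 23.5278) - (8.8889 + 12.4444) = 19.

19.00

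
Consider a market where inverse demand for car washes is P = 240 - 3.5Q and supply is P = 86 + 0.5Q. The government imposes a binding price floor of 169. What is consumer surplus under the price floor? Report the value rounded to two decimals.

720.14

Free-market equilibrium: 240 - 3.5Q = 86 + 0.5Q gives Q* = 38.5, P* = 105.25.
At P = 169, buyers demand (240 - 169)/3.5 = 20.2857 while sellers would supply more, so the quantity traded is 20.2857 at price 169.
CS is the triangle under demand above 169: (1/2)(20.2857)(240 - 169) = 720.1429.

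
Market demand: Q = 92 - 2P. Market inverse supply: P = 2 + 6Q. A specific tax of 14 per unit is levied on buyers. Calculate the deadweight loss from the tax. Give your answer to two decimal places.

15.08

Rewriting demand in inverse form: P = 46 - 0.5Q.
Without the tax, 46 - 0.5Q = 2 + 6Q so Q* = 6.7692 and P* = 42.6154.
With the tax, buyers' net willingness to pay falls by 14: (46 - 14) - 0.5Q = 2 + 6Q, so Q_t = 4.6154. Buyers pay P_b = 43.6923; sellers receive P_s = P_b - 14 = 29.6923.
Deadweight loss is the triangle between the curves from Q_t to Q*: (1/2)(6.7692 - 4.6154)(14) = 15.0769.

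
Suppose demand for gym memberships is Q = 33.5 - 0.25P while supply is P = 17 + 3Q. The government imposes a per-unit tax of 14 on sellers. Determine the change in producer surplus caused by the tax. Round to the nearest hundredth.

Rewriting demand in inverse form: P = 134 - 4Q.
Pre-tax equilibrium: 134 - 4Q = 17 + 3Q gives Q* = 16.7143, P* = 67.1429.
A tax on sellers shifts supply up by 14: 134 - 4Q = 17 + 3Q + 14, so Q_t = 14.7143. Buyers pay P_b = 75.1429; sellers receive P_s = P_b - 14 = 61.1429.
PS falls from (1/2)(16.7143)(50.1429) = 419.051 to (1/2)(14.7143)(44.1429) = 324.7653, a change of -94.2857.

-94.29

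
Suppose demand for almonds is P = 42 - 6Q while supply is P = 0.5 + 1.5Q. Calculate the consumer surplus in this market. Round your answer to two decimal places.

Setting demand equal to supply, 41.5 = 7.5Q, so Q* = 5.5333 and P* = 8.8.
Consumer surplus is the triangle under demand above P*: (1/2)(5.5333)(42 - 8.8) = (1/2)(5.5333)(33.2) = 91.8533.

91.85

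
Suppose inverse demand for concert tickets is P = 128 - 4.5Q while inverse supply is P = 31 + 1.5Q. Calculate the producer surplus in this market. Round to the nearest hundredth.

196.02

Set 128 - 4.5Q = 31 + 1.5Q, which gives 97 = 6Q, so Q* = 16.1667 and P* = 128 - 4.5(16.1667) = 55.25.
The supply curve's price intercept is 31, so PS = (1/2)(Q*)(P* - 31) = (1/2)(16.1667)(24.25) = 196.0208.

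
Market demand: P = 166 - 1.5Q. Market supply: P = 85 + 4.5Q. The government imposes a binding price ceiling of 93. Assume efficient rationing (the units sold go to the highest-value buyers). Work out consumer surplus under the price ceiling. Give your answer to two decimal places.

127.41

Free-market equilibrium: 166 - 1.5Q = 85 + 4.5Q gives Q* = 13.5, P* = 145.75.
At P = 93, sellers supply (93 - 85)/4.5 = 1.7778 while buyers want more, so the quantity traded is 1.7778 at price 93.
The demand price at Q = 1.7778 is 163.3333. CS is the trapezoid between demand and 93 over [0, 1.7778]: (1/2)[(166 - 93) + (163.3333 - 93)](1.7778) = 127.4074.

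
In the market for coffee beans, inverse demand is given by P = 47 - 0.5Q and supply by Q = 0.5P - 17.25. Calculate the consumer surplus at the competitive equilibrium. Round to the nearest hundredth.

Rewriting supply in inverse form: P = 34.5 + 2Q.
Setting demand equal to supply, 12.5 = 2.5Q, so Q* = 5 and P* = 44.5.
Consumer surplus is the triangle under demand above P*: (1/2)(5)(47 - 44.5) = (1/2)(5)(2.5) = 6.25.

6.25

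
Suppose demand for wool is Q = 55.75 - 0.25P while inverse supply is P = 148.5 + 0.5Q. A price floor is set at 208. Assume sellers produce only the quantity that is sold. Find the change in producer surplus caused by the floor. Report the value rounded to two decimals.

151.09

Rewriting demand in inverse form: P = 223 - 4Q.
Without the control, 223 - 4Q = 148.5 + 0.5Q so Q* = 16.5556 and P* = 156.7778.
At P = 208, buyers demand (223 - 208)/4 = 3.75 while sellers would supply more, so the quantity traded is 3.75 at price 208.
PS goes from (1/2)(16.5556)(8.2778) = 68.5216 to 219.6094 (computed as (208 - 148.5)(3.75) - (1/2)(0.5)(3.75)^2), a change of 151.0878.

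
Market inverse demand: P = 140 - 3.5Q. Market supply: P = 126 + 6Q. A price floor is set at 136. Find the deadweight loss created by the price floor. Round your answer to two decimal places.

0.52

Without the control, 140 - 3.5Q = 126 + 6Q so Q* = 1.4737 and P* = 134.8421.
At the floor price 136, quantity demanded is (140 - 136)/3.5 = 1.1429; demand is the short side, so Q = 1.1429 trades at P = 136.
The lost-trades triangle has base Q* - 1.1429 = 0.3308 and height equal to the gap between the curves at Q = 1.1429, which is 136 - 132.8571 = 3.1429. DWL = (1/2)(0.3308)(3.1429) = 0.5199.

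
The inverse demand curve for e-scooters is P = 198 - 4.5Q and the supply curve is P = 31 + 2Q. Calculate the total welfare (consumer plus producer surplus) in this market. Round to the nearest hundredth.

Set 198 - 4.5Q = 31 + 2Q, which gives 167 = 6.5Q, so Q* = 25.6923 and P* = 198 - 4.5(25.6923) = 82.3846.
Total surplus is the full triangle between the curves from 0 to Q*: (1/2)(25.6923)(198 - 31) = 2145.3077.

2145.31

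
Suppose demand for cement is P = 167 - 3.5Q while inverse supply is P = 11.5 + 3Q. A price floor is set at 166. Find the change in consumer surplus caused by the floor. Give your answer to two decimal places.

-1001.41

Free-market equilibrium: 167 - 3.5Q = 11.5 + 3Q gives Q* = 23.9231, P* = 83.2692.
At P = 166, buyers demand (167 - 166)/3.5 = 0.2857 while sellers would supply more, so the quantity traded is 0.2857 at price 166.
CS goes from (1/2)(23.9231)(83.7308) = 1001.5488 to 0.1429 (computed as (167 - 166)(0.2857) - (1/2)(3.5)(0.2857)^2), a change of -1001.406.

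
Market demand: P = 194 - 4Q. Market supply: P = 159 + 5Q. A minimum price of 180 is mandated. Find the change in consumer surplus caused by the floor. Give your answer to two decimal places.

Free-market equilibrium: 194 - 4Q = 159 + 5Q gives Q* = 3.8889, P* = 178.4444.
At the floor price 180, quantity demanded is (194 - 180)/4 = 3.5; demand is the short side, so Q = 3.5 trades at P = 180.
CS goes from (1/2)(3.8889)(15.5556) = 30.2469 to 24.5 (computed as (194 - 180)(3.5) - (1/2)(4)(3.5)^2), a change of -5.7469.

-5.75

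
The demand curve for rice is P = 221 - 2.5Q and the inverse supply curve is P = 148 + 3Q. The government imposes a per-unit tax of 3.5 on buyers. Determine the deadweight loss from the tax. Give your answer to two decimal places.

Without the tax, 221 - 2.5Q = 148 + 3Q so Q* = 13.2727 and P* = 187.8182.
A tax on buyers shifts demand down by 3.5: (221 - 3.5) - 2.5Q = 148 + 3Q, so Q_t = 12.6364. Buyers pay P_b = 189.4091; sellers receive P_s = P_b - 3.5 = 185.9091.
The welfare triangle lost has base Q* - Q_t = 0.6364 and height t = 3.5, so DWL = (1/2)(0.6364)(3.5) = 1.1136.

1.11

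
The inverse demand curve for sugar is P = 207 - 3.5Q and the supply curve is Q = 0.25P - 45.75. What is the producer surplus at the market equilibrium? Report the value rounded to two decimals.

20.48

Rewriting supply in inverse form: P = 183 + 4Q.
Set 207 - 3.5Q = 183 + 4Q, which gives 24 = 7.5Q, so Q* = 3.2 and P* = 207 - 3.5(3.2) = 195.8.
The supply curve's price intercept is 183, so PS = (1/2)(Q*)(P* - 183) = (1/2)(3.2)(12.8) = 20.48.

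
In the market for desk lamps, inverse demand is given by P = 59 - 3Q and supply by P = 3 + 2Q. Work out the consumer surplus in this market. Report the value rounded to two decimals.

188.16

Equilibrium: 59 - 3Q = 3 + 2Q, so Q* = 11.2 and P* = 25.4.
The demand choke price is 59, so CS = (1/2)(Q*)(59 - P*) = (1/2)(11.2)(33.6) = 188.16.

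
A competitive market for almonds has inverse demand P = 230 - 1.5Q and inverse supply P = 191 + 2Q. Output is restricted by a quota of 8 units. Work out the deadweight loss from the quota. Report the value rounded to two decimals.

Unrestricted equilibrium: Q* = (230 - 191)/(1.5 + 2) = 11.1429.
At Q = 8 the demand price is 230 - 1.5(8) = 218 and the supply price is 191 + 2(8) = 207.
DWL = (1/2)(gap between curves at 8) x (Q* - 8) = (1/2)(11)(3.1429) = 17.2857.

17.29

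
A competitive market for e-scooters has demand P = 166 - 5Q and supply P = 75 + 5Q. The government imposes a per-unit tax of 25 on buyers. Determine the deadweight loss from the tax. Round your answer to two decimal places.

Pre-tax equilibrium: 166 - 5Q = 75 + 5Q gives Q* = 9.1, P* = 120.5.
With the tax, buyers' net willingness to pay falls by 25: (166 - 25) - 5Q = 75 + 5Q, so Q_t = 6.6. Buyers pay P_b = 133; sellers receive P_s = P_b - 25 = 108.
Deadweight loss is the triangle between the curves from Q_t to Q*: (1/2)(9.1 - 6.6)(25) = 31.25.

31.25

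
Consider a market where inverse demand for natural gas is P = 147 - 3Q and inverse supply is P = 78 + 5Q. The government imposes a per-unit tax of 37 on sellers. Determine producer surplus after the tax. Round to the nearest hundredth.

Pre-tax equilibrium: 147 - 3Q = 78 + 5Q gives Q* = 8.625, P* = 121.125.
With the tax, sellers need 37 more per unit: 147 - 3Q = 78 + 5Q + 37, so Q_t = 4. Buyers pay P_b = 135; sellers receive P_s = P_b - 37 = 98.
PS = (1/2)(Q_t)(P_s - 78) = (1/2)(4)(20) = 40.

40.00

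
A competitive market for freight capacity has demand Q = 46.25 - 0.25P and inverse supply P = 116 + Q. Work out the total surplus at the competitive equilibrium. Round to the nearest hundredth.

Rewriting demand in inverse form: P = 185 - 4Q.
Set 185 - 4Q = 116 + Q, which gives 69 = 5Q, so Q* = 13.8 and P* = 185 - 4(13.8) = 129.8.
CS = (1/2)(13.8)(55.2) = 380.88 and PS = (1/2)(13.8)(13.8) = 95.22, so total surplus = 476.1.

476.10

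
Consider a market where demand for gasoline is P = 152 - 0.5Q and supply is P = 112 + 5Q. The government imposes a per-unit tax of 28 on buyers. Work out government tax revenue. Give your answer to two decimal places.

Without the tax, 152 - 0.5Q = 112 + 5Q so Q* = 7.2727 and P* = 148.3636.
With the tax, buyers' net willingness to pay falls by 28: (152 - 28) - 0.5Q = 112 + 5Q, so Q_t = 2.1818. Buyers pay P_b = 150.9091; sellers receive P_s = P_b - 28 = 122.9091.
Revenue is the tax times quantity traded: 28 x 2.1818 = 61.0909.

61.09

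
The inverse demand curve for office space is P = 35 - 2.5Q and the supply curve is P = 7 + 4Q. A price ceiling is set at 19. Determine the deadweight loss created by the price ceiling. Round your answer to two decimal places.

5.56

Free-market equilibrium: 35 - 2.5Q = 7 + 4Q gives Q* = 4.3077, P* = 24.2308.
At the ceiling price 19, quantity supplied is (19 - 7)/4 = 3; supply is the short side, so Q = 3 trades at P = 19.
At Q = 3 the demand price is 27.5 and the supply price is 19. Deadweight loss is the triangle between the curves from 3 to 4.3077: (1/2)(27.5 - 19)(4.3077 - 3) = 5.5577.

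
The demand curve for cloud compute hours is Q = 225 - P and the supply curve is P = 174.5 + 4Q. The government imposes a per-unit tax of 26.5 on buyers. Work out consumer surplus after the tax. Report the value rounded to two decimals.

Rewriting demand in inverse form: P = 225 - Q.
Without the tax, 225 - Q = 174.5 + 4Q so Q* = 10.1 and P* = 214.9.
A tax on buyers shifts demand down by 26.5: (225 - 26.5) - Q = 174.5 + 4Q, so Q_t = 4.8. Buyers pay P_b = 220.2; sellers receive P_s = P_b - 26.5 = 193.7.
Consumer surplus is the triangle under demand above P_b: (1/2)(4.8)(225 - 220.2) = 11.52.

11.52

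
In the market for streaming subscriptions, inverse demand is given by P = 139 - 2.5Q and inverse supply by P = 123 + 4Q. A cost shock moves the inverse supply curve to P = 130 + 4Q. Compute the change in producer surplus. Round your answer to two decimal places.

Initial equilibrium: Q_0 = 2.4615, P_0 = 132.8462; CS_0 = (1/2)(2.4615)(6.1538) = 7.574, PS_0 = (1/2)(2.4615)(9.8462) = 12.1183.
New equilibrium: 139 - 2.5Q = 130 + 4Q gives Q_1 = 1.3846, P_1 = 135.5385; CS_1 = 2.3964, PS_1 = 3.8343.
Change in producer surplus = 3.8343 - 12.1183 = -8.284.

-8.28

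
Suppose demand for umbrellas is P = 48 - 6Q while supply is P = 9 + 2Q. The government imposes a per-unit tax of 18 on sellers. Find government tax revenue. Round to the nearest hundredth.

Pre-tax equilibrium: 48 - 6Q = 9 + 2Q gives Q* = 4.875, P* = 18.75.
A tax on sellers shifts supply up by 18: 48 - 6Q = 9 + 2Q + 18, so Q_t = 2.625. Buyers pay P_b = 32.25; sellers receive P_s = P_b - 18 = 14.25.
Tax revenue = t x Q_t = 18 x 2.625 = 47.25.

47.25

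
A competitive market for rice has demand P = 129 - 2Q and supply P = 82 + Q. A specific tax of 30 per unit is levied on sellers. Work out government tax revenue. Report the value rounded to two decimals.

170.00

Pre-tax equilibrium: 129 - 2Q = 82 + Q gives Q* = 15.6667, P* = 97.6667.
With the tax, sellers need 30 more per unit: 129 - 2Q = 82 + Q + 30, so Q_t = 5.6667. Buyers pay P_b = 117.6667; sellers receive P_s = P_b - 30 = 87.6667.
Revenue is the tax times quantity traded: 30 x 5.6667 = 170.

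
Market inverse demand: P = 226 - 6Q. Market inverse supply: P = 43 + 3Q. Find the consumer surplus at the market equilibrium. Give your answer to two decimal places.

Equilibrium: 226 - 6Q = 43 + 3Q, so Q* = 20.3333 and P* = 104.
Consumer surplus is the triangle under demand above P*: (1/2)(20.3333)(226 - 104) = (1/2)(20.3333)(122) = 1240.3333.

1240.33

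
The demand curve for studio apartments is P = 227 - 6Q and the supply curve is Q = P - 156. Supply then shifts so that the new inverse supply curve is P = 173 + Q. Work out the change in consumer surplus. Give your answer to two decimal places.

Rewriting supply in inverse form: P = 156 + Q.
Initial equilibrium: Q_0 = 10.1429, P_0 = 166.1429; CS_0 = (1/2)(10.1429)(60.8571) = 308.6327, PS_0 = (1/2)(10.1429)(10.1429) = 51.4388.
New equilibrium: 227 - 6Q = 173 + Q gives Q_1 = 7.7143, P_1 = 180.7143; CS_1 = 178.5306, PS_1 = 29.7551.
Change in consumer surplus = 178.5306 - 308.6327 = -130.102.

-130.10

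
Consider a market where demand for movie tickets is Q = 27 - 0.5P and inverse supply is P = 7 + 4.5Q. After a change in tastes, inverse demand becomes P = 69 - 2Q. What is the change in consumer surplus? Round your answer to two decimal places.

Rewriting demand in inverse form: P = 54 - 2Q.
Initial equilibrium: Q_0 = 7.2308, P_0 = 39.5385; CS_0 = (1/2)(7.2308)(14.4615) = 52.284, PS_0 = (1/2)(7.2308)(32.5385) = 117.6391.
New equilibrium: 69 - 2Q = 7 + 4.5Q gives Q_1 = 9.5385, P_1 = 49.9231; CS_1 = 90.9822, PS_1 = 204.7101.
Change in consumer surplus = 90.9822 - 52.284 = 38.6982.

38.70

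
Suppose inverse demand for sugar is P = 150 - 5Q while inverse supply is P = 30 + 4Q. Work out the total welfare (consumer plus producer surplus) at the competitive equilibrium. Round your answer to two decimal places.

800.00

Equilibrium: 150 - 5Q = 30 + 4Q, so Q* = 13.3333 and P* = 83.3333.
CS = (1/2)(13.3333)(66.6667) = 444.4444 and PS = (1/2)(13.3333)(53.3333) = 355.5556, so total surplus = 800.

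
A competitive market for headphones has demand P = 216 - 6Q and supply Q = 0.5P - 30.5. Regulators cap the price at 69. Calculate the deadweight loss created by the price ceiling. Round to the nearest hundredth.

945.56

Rewriting supply in inverse form: P = 61 + 2Q.
Without the control, 216 - 6Q = 61 + 2Q so Q* = 19.375 and P* = 99.75.
At the ceiling price 69, quantity supplied is (69 - 61)/2 = 4; supply is the short side, so Q = 4 trades at P = 69.
At Q = 4 the demand price is 192 and the supply price is 69. Deadweight loss is the triangle between the curves from 4 to 19.375: (1/2)(192 - 69)(19.375 - 4) = 945.5625.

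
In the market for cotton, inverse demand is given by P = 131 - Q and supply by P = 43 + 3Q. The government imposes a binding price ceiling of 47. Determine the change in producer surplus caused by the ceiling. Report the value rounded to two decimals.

-723.33

Without the control, 131 - Q = 43 + 3Q so Q* = 22 and P* = 109.
At the ceiling price 47, quantity supplied is (47 - 43)/3 = 1.3333; supply is the short side, so Q = 1.3333 trades at P = 47.
PS goes from (1/2)(22)(66) = 726 to 2.6667 (computed as (47 - 43)(1.3333) - (1/2)(3)(1.3333)^2), a change of -723.3333.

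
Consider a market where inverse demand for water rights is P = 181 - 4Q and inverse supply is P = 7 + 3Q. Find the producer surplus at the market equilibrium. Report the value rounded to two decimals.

926.82

Equilibrium: 181 - 4Q = 7 + 3Q, so Q* = 24.8571 and P* = 81.5714.
Producer surplus is the triangle above supply below P*: (1/2)(24.8571)(81.5714 - 7) = (1/2)(24.8571)(74.5714) = 926.8163.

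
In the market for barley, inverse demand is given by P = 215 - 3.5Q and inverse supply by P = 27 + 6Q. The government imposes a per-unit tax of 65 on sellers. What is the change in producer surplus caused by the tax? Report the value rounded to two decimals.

-671.97

Pre-tax equilibrium: 215 - 3.5Q = 27 + 6Q gives Q* = 19.7895, P* = 145.7368.
A tax on sellers shifts supply up by 65: 215 - 3.5Q = 27 + 6Q + 65, so Q_t = 12.9474. Buyers pay P_b = 169.6842; sellers receive P_s = P_b - 65 = 104.6842.
PS falls from (1/2)(19.7895)(118.7368) = 1174.8698 to (1/2)(12.9474)(77.6842) = 502.903, a change of -671.9668.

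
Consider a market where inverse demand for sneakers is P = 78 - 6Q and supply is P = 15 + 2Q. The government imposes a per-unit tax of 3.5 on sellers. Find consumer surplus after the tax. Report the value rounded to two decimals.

Pre-tax equilibrium: 78 - 6Q = 15 + 2Q gives Q* = 7.875, P* = 30.75.
With the tax, sellers need 3.5 more per unit: 78 - 6Q = 15 + 2Q + 3.5, so Q_t = 7.4375. Buyers pay P_b = 33.375; sellers receive P_s = P_b - 3.5 = 29.875.
Consumer surplus is the triangle under demand above P_b: (1/2)(7.4375)(78 - 33.375) = 165.9492.

165.95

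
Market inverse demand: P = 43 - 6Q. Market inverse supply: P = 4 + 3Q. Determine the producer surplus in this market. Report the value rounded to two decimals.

28.17

Setting demand equal to supply, 39 = 9Q, so Q* = 4.3333 and P* = 17.
PS is the area between P* and the supply curve from 0 to Q*: (1/2)(4.3333)(13) = 28.1667.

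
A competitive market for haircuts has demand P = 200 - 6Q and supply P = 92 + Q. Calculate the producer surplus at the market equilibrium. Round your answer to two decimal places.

Setting demand equal to supply, 108 = 7Q, so Q* = 15.4286 and P* = 107.4286.
PS is the area between P* and the supply curve from 0 to Q*: (1/2)(15.4286)(15.4286) = 119.0204.

119.02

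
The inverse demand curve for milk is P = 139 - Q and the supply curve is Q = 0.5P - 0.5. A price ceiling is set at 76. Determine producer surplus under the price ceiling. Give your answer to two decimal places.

Rewriting supply in inverse form: P = 1 + 2Q.
Without the control, 139 - Q = 1 + 2Q so Q* = 46 and P* = 93.
At the ceiling price 76, quantity supplied is (76 - 1)/2 = 37.5; supply is the short side, so Q = 37.5 trades at P = 76.
PS is the triangle above supply below 76: (1/2)(37.5)(76 - 1) = 1406.25.

1406.25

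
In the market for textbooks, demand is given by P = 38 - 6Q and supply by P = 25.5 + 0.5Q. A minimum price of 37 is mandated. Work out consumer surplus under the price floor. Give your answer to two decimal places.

Without the control, 38 - 6Q = 25.5 + 0.5Q so Q* = 1.9231 and P* = 26.4615.
At the floor price 37, quantity demanded is (38 - 37)/6 = 0.1667; demand is the short side, so Q = 0.1667 trades at P = 37.
CS is the triangle under demand above 37: (1/2)(0.1667)(38 - 37) = 0.0833.

0.08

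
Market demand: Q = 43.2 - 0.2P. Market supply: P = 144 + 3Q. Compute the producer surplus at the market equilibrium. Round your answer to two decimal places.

121.50

Rewriting demand in inverse form: P = 216 - 5Q.
Set 216 - 5Q = 144 + 3Q, which gives 72 = 8Q, so Q* = 9 and P* = 216 - 5(9) = 171.
PS is the area between P* and the supply curve from 0 to Q*: (1/2)(9)(27) = 121.5.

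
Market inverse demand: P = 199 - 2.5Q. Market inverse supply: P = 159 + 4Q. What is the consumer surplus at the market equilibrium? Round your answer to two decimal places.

Equilibrium: 199 - 2.5Q = 159 + 4Q, so Q* = 6.1538 and P* = 183.6154.
The demand choke price is 199, so CS = (1/2)(Q*)(199 - P*) = (1/2)(6.1538)(15.3846) = 47.3373.

47.34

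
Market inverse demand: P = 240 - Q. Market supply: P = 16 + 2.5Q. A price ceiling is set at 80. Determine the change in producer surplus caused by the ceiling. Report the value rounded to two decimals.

-4300.80

Free-market equilibrium: 240 - Q = 16 + 2.5Q gives Q* = 64, P* = 176.
At P = 80, sellers supply (80 - 16)/2.5 = 25.6 while buyers want more, so the quantity traded is 25.6 at price 80.
PS goes from (1/2)(64)(160) = 5120 to 819.2 (computed as (80 - 16)(25.6) - (1/2)(2.5)(25.6)^2), a change of -4300.8.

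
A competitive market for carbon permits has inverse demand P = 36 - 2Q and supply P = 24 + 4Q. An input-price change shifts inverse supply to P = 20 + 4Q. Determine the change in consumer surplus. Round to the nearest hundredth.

3.11

Initial equilibrium: Q_0 = 2, P_0 = 32; CS_0 = (1/2)(2)(4) = 4, PS_0 = (1/2)(2)(8) = 8.
New equilibrium: 36 - 2Q = 20 + 4Q gives Q_1 = 2.6667, P_1 = 30.6667; CS_1 = 7.1111, PS_1 = 14.2222.
Change in consumer surplus = 7.1111 - 4 = 3.1111.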